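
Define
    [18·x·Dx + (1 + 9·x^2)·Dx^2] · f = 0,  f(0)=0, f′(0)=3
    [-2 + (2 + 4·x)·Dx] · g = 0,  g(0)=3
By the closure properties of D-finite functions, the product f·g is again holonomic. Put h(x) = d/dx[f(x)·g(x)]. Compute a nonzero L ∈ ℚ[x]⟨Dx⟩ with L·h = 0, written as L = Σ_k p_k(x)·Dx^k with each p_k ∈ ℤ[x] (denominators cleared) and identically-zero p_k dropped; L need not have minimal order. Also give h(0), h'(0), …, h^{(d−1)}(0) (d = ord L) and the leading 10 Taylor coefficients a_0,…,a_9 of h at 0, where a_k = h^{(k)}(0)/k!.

L = (5 + 60·x - 84·x^2 - 324·x^3 - 81·x^4) + (8 + 58·x + 18·x^2 - 618·x^3 - 1134·x^4 - 324·x^5)·Dx + (1 - 2·x - 14·x^2 - 54·x^3 - 219·x^4 - 324·x^5 - 108·x^6)·Dx^2  (order 2).
h: a_k = 9, 18, -189/2, -90, 6147/8, 16821/20, -562869/80, -486891/70, 55994733/896, 27841041/448, …
ICs: h(0) = 9, h′(0) = 18.

f: a_k = 0, 3, 0, -9, 0, 243/5, 0, -2187/7, 0, 2187, …
g: a_k = 3, 3, -3/2, 3/2, -15/8, 21/8, -63/16, 99/16, -1287/128, 2145/128, …
L₀ := L_f ⊗_s L_g (sym. prod.), ord ≤ 2.
Differentiate: ansatz ord ≤ ord L₀ ⇒ L.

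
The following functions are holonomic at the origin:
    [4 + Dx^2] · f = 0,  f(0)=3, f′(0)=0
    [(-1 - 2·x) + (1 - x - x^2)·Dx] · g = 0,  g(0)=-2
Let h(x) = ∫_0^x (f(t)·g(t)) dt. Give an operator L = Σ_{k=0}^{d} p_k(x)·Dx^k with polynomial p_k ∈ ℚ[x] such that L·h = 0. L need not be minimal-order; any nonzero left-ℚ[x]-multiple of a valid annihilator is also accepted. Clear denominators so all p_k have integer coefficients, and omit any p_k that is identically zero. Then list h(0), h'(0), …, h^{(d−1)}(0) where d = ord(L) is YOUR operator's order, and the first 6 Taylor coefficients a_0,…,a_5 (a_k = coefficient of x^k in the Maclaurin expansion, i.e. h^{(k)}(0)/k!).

f: a_k = 3, 0, -6, 0, 2, 0, …
g: a_k = -2, -2, -4, -6, -10, -16, …
L₀ := L_f ⊗_s L_g (sym. prod.), ord ≤ 2.
∫: right-multiply L₀ by Dx.
L = (-2 + 4·x + 4·x^2)·Dx + (2 + 4·x)·Dx^2 + (-1 + x + x^2)·Dx^3  (order 3).
h: a_k = 0, -6, -3, 0, -3/2, -2, …
ICs: h(0) = 0, h′(0) = -6, h′′(0) = -6.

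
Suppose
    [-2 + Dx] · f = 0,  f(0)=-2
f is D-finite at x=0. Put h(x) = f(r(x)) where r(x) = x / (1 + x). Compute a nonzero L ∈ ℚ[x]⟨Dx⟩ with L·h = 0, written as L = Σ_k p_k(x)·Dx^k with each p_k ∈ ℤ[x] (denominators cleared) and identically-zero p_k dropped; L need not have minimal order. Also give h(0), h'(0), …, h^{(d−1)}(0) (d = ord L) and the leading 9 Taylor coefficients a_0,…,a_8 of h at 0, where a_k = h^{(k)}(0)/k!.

f: a_k = -2, -4, -4, -8/3, -4/3, -8/15, -8/45, -16/315, -4/315, …
Change of var in L_f (x↦r) gives L₀.
L = -2 + (1 + 2·x + x^2)·Dx  (order 1).
h: a_k = -2, -4, 0, 4/3, -4/3, 4/5, -8/45, -20/63, 64/105, …
ICs: h(0) = -2.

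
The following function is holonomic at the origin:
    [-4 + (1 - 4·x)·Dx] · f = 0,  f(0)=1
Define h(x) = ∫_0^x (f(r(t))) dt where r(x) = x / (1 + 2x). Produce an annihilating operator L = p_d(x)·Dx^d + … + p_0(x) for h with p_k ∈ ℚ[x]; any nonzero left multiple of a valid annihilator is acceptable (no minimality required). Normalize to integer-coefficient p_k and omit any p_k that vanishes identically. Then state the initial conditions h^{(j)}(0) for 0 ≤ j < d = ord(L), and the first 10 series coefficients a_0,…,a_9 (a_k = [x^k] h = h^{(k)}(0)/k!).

f: a_k = 1, 4, 16, 64, 256, 1024, 4096, 16384, 65536, 262144, …
h₀=f(r): pull back L_f along r ⇒ L₀.
h=∫h₀ ⇒ L = L₀·Dx.
L = 4·Dx + (-1 + 4·x^2)·Dx^2  (order 2).
h: a_k = 0, 1, 2, 8/3, 4, 32/5, 32/3, 128/7, 32, 512/9, …
ICs: h(0) = 0, h′(0) = 1.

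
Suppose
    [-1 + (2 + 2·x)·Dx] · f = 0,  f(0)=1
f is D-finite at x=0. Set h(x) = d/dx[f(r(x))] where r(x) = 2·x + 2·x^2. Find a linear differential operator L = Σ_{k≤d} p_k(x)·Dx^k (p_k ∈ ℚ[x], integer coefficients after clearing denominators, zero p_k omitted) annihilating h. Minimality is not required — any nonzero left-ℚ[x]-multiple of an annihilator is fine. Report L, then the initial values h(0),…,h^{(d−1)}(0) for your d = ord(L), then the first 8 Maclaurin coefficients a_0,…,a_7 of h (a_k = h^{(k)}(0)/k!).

L = 1 + (-1 - 4·x - 6·x^2 - 4·x^3)·Dx  (order 1).
h: a_k = 1, 1, -3/2, 3/2, -5/8, -9/8, 49/16, -61/16, …
ICs: h(0) = 1.

f: a_k = 1, 1/2, -1/8, 1/16, -5/128, 7/256, -21/1024, 33/2048, …
L₀ from L_f via x↦r, Dx↦r'^{-1}Dx.
h=h₀': d/dx-closure on L₀ ⇒ L.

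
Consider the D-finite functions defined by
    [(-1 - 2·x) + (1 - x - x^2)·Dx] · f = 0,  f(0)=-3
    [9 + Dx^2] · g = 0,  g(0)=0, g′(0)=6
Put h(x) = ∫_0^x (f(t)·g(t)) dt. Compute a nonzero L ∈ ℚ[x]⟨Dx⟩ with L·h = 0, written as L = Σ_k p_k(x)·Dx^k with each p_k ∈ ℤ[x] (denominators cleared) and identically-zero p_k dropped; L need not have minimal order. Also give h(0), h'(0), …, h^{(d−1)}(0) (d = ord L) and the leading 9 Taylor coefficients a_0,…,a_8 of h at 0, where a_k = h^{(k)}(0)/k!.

f: a_k = -3, -3, -6, -9, -15, -24, -39, -63, -102, …
g: a_k = 0, 6, 0, -9, 0, 81/20, 0, -243/280, 0, …
Sym-product of L_f,L_g gives L₀ (≤ ord 2).
Integrate: L := L₀·Dx.
L = (-7 + 9·x + 9·x^2)·Dx + (2 + 4·x)·Dx^2 + (-1 + x + x^2)·Dx^3  (order 3).
h: a_k = 0, 0, -9, -6, -9/4, -27/5, -321/40, -1503/140, -6759/448, …
ICs: h(0) = 0, h′(0) = 0, h′′(0) = -18.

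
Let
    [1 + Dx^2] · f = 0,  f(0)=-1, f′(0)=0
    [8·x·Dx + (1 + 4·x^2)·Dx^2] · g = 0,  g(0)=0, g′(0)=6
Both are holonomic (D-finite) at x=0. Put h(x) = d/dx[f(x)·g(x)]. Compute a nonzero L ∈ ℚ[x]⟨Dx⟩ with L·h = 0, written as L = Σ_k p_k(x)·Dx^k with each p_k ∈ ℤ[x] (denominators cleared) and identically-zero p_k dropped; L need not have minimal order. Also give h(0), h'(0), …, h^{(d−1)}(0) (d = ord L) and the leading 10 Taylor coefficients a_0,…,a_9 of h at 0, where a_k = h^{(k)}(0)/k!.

f: a_k = -1, 0, 1/2, 0, -1/24, 0, 1/720, 0, -1/40320, 0, …
g: a_k = 0, 6, 0, -8, 0, 96/5, 0, -384/7, 0, 512/3, …
f·g: L₀ = L_f ⊗_s L_g, ord ≤ 2·2.
h=h₀': d/dx-closure on L₀ ⇒ L.
L = (3893 + 34584·x^2 + 286832·x^4 + 57600·x^6 + 768·x^8 - 10240·x^10 + 4096·x^12) + (2192·x + 44864·x^3 + 156160·x^5 + 51200·x^7 + 20480·x^9 + 16384·x^11)·Dx + (3978 + 36208·x^2 + 296160·x^4 + 76288·x^6 + 9728·x^8 - 4096·x^10 + 8192·x^12)·Dx^2 + (2192·x + 44864·x^3 + 156160·x^5 + 51200·x^7 + 20480·x^9 + 16384·x^11)·Dx^3 + (85 + 1624·x^2 + 9328·x^4 + 18688·x^6 + 8960·x^8 + 6144·x^10 + 4096·x^12)·Dx^4  (order 4).
h: a_k = -6, 0, 33, 0, -469/4, 0, 54431/120, 0, -801991/448, 0, …
ICs: h(0) = -6, h′(0) = 0, h′′(0) = 66, h′′′(0) = 0.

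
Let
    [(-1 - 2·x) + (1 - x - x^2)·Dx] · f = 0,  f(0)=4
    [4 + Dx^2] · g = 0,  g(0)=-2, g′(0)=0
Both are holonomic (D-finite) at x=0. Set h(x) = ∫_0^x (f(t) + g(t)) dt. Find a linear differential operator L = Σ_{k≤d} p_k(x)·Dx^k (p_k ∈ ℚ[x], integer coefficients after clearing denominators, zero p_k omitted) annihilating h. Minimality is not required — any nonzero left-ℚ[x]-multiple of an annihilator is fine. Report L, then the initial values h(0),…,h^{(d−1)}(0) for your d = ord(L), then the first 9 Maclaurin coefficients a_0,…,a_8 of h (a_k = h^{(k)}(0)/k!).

L = (44 + 96·x + 32·x^2 + 48·x^3 + 40·x^4 + 16·x^5)·Dx + (-16 + 20·x + 8·x^2 - 16·x^3 + 12·x^4 + 24·x^5 + 8·x^6)·Dx^2 + (11 + 24·x + 8·x^2 + 12·x^3 + 10·x^4 + 4·x^5)·Dx^3 + (-4 + 5·x + 2·x^2 - 4·x^3 + 3·x^4 + 6·x^5 + 2·x^6)·Dx^4  (order 4).
h: a_k = 0, 2, 2, 4, 3, 56/15, 16/3, 2348/315, 21/2, …
ICs: h(0) = 0, h′(0) = 2, h′′(0) = 4, h′′′(0) = 24.

f: a_k = 4, 4, 8, 12, 20, 32, 52, 84, 136, …
g: a_k = -2, 0, 4, 0, -4/3, 0, 8/45, 0, -4/315, …
h₀=f+g: left-lcm gives L₀, ord ≤ 3.
h=∫h₀ ⇒ L = L₀·Dx.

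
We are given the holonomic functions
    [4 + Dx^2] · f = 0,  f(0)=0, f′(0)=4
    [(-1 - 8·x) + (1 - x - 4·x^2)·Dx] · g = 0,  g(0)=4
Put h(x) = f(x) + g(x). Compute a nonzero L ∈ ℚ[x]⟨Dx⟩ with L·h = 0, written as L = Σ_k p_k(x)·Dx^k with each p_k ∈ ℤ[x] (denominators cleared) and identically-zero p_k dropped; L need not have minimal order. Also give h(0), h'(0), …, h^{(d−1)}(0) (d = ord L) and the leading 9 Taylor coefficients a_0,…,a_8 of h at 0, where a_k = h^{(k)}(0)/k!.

f: a_k = 0, 4, 0, -8/3, 0, 8/15, 0, -16/315, 0, …
g: a_k = 4, 4, 20, 36, 116, 260, 724, 1764, 4660, …
Sum ⇒ L₀ = lclm(L_f,L_g) in ℚ(x)⟨Dx⟩.
L = (-116 - 1008·x - 968·x^2 - 2688·x^3 - 640·x^4 - 1024·x^5) + (28 + 4·x - 8·x^2 - 200·x^3 - 480·x^4 - 384·x^5 - 512·x^6)·Dx + (-29 - 252·x - 242·x^2 - 672·x^3 - 160·x^4 - 256·x^5)·Dx^2 + (7 + x - 2·x^2 - 50·x^3 - 120·x^4 - 96·x^5 - 128·x^6)·Dx^3  (order 3).
h: a_k = 4, 8, 20, 100/3, 116, 3908/15, 724, 555644/315, 4660, …
ICs: h(0) = 4, h′(0) = 8, h′′(0) = 40.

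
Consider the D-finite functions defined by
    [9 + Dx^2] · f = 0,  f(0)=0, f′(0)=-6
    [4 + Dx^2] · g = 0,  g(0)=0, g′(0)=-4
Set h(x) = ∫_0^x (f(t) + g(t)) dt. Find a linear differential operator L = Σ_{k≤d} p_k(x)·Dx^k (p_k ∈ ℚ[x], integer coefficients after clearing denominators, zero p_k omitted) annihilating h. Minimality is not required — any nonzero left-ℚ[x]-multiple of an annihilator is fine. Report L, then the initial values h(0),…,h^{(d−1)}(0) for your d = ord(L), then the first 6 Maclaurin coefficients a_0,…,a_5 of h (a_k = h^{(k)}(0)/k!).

f: a_k = 0, -6, 0, 9, 0, -81/20, …
g: a_k = 0, -4, 0, 8/3, 0, -8/15, …
Weyl lclm of L_f,L_g ⇒ L₀ (ord ≤ 4).
h=∫₀ˣh₀: take L = L₀·Dx.
L = 36·Dx + 13·Dx^3 + Dx^5  (order 5).
h: a_k = 0, 0, -5, 0, 35/12, 0, …
ICs: h(0) = 0, h′(0) = 0, h′′(0) = -10, h′′′(0) = 0, h′′′′(0) = 70.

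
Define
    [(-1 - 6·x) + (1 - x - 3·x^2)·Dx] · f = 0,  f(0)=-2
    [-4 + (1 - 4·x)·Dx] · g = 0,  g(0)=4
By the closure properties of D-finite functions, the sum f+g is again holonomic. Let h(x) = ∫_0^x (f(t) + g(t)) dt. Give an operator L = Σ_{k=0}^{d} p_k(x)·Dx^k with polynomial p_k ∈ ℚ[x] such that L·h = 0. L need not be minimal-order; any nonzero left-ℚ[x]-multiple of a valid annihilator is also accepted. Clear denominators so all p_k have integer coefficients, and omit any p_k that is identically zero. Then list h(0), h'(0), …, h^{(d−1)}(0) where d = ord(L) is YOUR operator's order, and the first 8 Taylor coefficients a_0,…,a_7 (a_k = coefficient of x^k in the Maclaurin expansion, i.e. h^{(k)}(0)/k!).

L = (-72·x + 72·x^2 - 96·x^3)·Dx + (8 - 6·x - 66·x^2 + 112·x^3 - 192·x^4)·Dx^2 + (-1 + 7·x - 15·x^2 + 10·x^3 + 20·x^4 - 48·x^5)·Dx^3  (order 3).
h: a_k = 0, 2, 7, 56/3, 121/2, 986/5, 2008/3, 16190/7, …
ICs: h(0) = 0, h′(0) = 2, h′′(0) = 14.

f: a_k = -2, -2, -8, -14, -38, -80, -194, -434, …
g: a_k = 4, 16, 64, 256, 1024, 4096, 16384, 65536, …
h₀=f+g: left-lcm gives L₀, ord ≤ 2.
∫: right-multiply L₀ by Dx.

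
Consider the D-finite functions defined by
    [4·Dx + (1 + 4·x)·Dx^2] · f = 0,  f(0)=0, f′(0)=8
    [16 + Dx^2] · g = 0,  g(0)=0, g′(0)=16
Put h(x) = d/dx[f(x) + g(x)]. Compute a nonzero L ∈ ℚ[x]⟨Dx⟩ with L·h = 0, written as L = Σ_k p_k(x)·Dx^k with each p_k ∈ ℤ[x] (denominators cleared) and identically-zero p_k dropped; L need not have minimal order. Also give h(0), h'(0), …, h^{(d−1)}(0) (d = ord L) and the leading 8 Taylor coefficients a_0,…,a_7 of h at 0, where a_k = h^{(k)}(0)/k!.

f: a_k = 0, 8, -16, 128/3, -128, 2048/5, -4096/3, 32768/7, …
g: a_k = 0, 16, 0, -128/3, 0, 512/15, 0, -4096/315, …
h₀=f+g: left-lcm gives L₀, ord ≤ 4.
Differentiate: ansatz ord ≤ ord L₀ ⇒ L.
L = (448 + 512·x + 1024·x^2) + (48 + 320·x + 768·x^2 + 1024·x^3)·Dx + (28 + 32·x + 64·x^2)·Dx^2 + (3 + 20·x + 48·x^2 + 64·x^3)·Dx^3  (order 3).
h: a_k = 24, -32, 0, -512, 6656/3, -8192, 1470464/45, -131072, …
ICs: h(0) = 24, h′(0) = -32, h′′(0) = 0.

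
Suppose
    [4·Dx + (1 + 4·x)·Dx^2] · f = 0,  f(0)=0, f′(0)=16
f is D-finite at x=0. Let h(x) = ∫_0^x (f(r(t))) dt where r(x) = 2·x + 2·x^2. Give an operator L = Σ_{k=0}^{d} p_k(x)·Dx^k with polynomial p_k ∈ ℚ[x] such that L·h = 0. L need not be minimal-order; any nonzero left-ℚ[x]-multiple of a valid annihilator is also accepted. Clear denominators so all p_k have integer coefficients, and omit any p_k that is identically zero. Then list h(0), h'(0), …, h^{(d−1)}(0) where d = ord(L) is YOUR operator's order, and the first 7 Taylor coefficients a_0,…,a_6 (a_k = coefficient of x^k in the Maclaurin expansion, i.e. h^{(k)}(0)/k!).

f: a_k = 0, 16, -32, 256/3, -256, 4096/5, -8192/3, …
f∘r: x↦r, Dx↦Dx/r' in L_f ⇒ L₀.
Integrate: L := L₀·Dx.
L = (6 + 16·x + 16·x^2)·Dx^2 + (1 + 10·x + 24·x^2 + 16·x^3)·Dx^3  (order 3).
h: a_k = 0, 0, 16, -32, 320/3, -2176/5, 29696/15, …
ICs: h(0) = 0, h′(0) = 0, h′′(0) = 32.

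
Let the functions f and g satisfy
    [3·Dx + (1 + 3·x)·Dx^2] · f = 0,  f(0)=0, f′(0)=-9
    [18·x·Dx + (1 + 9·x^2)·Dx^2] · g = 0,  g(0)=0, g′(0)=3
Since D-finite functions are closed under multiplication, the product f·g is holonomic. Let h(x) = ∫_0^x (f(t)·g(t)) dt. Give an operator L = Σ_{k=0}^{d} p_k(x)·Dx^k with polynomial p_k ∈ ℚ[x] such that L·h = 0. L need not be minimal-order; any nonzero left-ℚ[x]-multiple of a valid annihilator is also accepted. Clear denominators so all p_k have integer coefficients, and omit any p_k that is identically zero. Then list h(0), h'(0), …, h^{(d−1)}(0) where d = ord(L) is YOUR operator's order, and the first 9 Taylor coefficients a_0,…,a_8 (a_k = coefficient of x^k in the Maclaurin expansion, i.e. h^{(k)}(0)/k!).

L = (648 + 3564·x + 19440·x^2 + 113724·x^3 + 262440·x^4 + 341172·x^5 + 236196·x^7)·Dx^2 + (162 + 3348·x + 24948·x^2 + 117612·x^3 + 396576·x^4 + 813564·x^5 + 918540·x^6 + 236196·x^7 + 826686·x^8)·Dx^3 + (36 + 576·x + 5184·x^2 + 25272·x^3 + 87480·x^4 + 227448·x^5 + 419904·x^6 + 472392·x^7 + 236196·x^8 + 472392·x^9)·Dx^4 + (5 + 54·x + 333·x^2 + 1512·x^3 + 5346·x^4 + 14580·x^5 + 30618·x^6 + 52488·x^7 + 59049·x^8 + 39366·x^9 + 59049·x^10)·Dx^5  (order 5).
h: a_k = 0, 0, 0, -9, 81/8, 0, 81/8, -3159/35, 24057/160, …
ICs: h(0) = 0, h′(0) = 0, h′′(0) = 0, h′′′(0) = -54, h′′′′(0) = 243.

f: a_k = 0, -9, 27/2, -27, 243/4, -729/5, 729/2, -6561/7, 19683/8, …
g: a_k = 0, 3, 0, -9, 0, 243/5, 0, -2187/7, 0, …
L₀ := L_f ⊗_s L_g (sym. prod.), ord ≤ 4.
Integrate: L := L₀·Dx.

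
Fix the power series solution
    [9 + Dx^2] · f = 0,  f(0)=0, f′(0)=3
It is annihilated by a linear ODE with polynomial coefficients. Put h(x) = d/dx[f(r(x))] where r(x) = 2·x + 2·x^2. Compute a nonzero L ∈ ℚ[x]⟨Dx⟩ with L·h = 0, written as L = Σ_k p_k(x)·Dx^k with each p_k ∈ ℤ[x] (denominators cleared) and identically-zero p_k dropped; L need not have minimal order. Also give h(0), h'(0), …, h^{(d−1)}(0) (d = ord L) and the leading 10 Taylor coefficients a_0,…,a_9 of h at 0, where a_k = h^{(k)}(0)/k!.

L = (48 + 288·x + 864·x^2 + 1152·x^3 + 576·x^4) + (-6 - 12·x)·Dx + (1 + 4·x + 4·x^2)·Dx^2  (order 2).
h: a_k = 6, 12, -108, -432, -216, 1728, 20736/5, 10368/5, -256608/35, -114048/7, …
ICs: h(0) = 6, h′(0) = 12.

f: a_k = 0, 3, 0, -9/2, 0, 81/40, 0, -243/560, 0, 243/4480, …
L₀ from L_f via x↦r, Dx↦r'^{-1}Dx.
h₀' ⇒ L via d/dx closure of L₀.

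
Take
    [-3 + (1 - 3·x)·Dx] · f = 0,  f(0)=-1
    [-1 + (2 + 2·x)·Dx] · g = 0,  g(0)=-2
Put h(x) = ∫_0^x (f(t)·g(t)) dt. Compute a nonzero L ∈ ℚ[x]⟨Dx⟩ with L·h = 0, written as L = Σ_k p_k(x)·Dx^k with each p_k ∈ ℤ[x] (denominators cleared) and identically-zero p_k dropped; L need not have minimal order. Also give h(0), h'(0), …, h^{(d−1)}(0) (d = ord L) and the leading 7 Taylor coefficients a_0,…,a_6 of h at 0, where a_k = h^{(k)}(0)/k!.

f: a_k = -1, -3, -9, -27, -81, -243, -729, …
g: a_k = -2, -1, 1/4, -1/8, 5/64, -7/128, 21/512, …
h₀=f·g: eliminate ⇒ L₀, order ≤ 1·1.
Integrate: L := L₀·Dx.
L = (7 + 3·x)·Dx + (-2 + 4·x + 6·x^2)·Dx^2  (order 2).
h: a_k = 0, 2, 7/2, 83/12, 499/32, 11971/320, 71833/768, …
ICs: h(0) = 0, h′(0) = 2.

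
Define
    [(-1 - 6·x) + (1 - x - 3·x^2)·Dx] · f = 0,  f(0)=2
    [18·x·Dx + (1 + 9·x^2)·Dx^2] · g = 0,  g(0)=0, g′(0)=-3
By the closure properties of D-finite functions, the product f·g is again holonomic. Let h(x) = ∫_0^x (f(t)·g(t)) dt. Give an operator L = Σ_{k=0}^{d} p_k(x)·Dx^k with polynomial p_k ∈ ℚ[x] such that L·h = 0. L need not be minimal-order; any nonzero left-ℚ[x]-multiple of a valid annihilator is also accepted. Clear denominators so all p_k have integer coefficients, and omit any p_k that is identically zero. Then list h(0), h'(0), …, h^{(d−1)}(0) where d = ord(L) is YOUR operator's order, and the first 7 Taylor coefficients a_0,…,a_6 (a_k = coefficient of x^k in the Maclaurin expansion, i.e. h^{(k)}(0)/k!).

L = (6 + 18·x + 162·x^2)·Dx + (2 - 6·x + 36·x^2 + 162·x^3)·Dx^2 + (-1 + x - 6·x^2 + 9·x^3 + 27·x^4)·Dx^3  (order 3).
h: a_k = 0, 0, -3, -2, -3/2, -24/5, -116/5, …
ICs: h(0) = 0, h′(0) = 0, h′′(0) = -6.

f: a_k = 2, 2, 8, 14, 38, 80, 194, …
g: a_k = 0, -3, 0, 9, 0, -243/5, 0, …
h₀=f·g: eliminate ⇒ L₀, order ≤ 1·2.
∫: right-multiply L₀ by Dx.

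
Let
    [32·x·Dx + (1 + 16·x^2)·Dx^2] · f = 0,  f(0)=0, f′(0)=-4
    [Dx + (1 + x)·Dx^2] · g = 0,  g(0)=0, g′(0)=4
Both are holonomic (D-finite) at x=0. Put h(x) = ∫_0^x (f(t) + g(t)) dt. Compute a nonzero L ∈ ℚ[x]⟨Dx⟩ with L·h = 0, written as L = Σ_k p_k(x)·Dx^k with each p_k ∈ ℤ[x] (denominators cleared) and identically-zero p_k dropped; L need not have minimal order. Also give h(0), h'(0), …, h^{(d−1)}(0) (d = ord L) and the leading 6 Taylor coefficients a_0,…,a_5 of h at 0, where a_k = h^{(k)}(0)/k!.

L = (-32 - 96·x + 1536·x^2 + 512·x^3)·Dx^2 + (-34 - 64·x + 1440·x^2 + 3072·x^3 + 1024·x^4)·Dx^3 + (-1 + 31·x + 32·x^2 + 512·x^3 + 768·x^4 + 256·x^5)·Dx^4  (order 4).
h: a_k = 0, 0, 0, -2/3, 17/3, -1/5, …
ICs: h(0) = 0, h′(0) = 0, h′′(0) = 0, h′′′(0) = -4.

f: a_k = 0, -4, 0, 64/3, 0, -1024/5, …
g: a_k = 0, 4, -2, 4/3, -1, 4/5, …
Sum ⇒ L₀ = lclm(L_f,L_g) in ℚ(x)⟨Dx⟩.
∫: right-multiply L₀ by Dx.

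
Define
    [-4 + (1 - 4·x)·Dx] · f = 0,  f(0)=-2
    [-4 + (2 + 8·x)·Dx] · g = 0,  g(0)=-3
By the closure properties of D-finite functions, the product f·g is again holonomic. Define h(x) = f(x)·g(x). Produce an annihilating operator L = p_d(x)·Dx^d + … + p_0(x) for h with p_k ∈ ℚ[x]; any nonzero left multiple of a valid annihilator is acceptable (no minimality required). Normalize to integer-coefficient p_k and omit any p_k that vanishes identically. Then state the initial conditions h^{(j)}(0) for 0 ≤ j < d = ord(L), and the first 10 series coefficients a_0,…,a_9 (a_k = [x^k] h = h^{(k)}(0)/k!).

f: a_k = -2, -8, -32, -128, -512, -2048, -8192, -32768, -131072, -524288, …
g: a_k = -3, -6, 6, -12, 30, -84, 252, -792, 2574, -8580, …
h₀=f·g: eliminate ⇒ L₀, order ≤ 1·1.
L = (6 + 8·x) + (-1 + 16·x^2)·Dx  (order 1).
h: a_k = 6, 36, 132, 552, 2148, 8760, 34536, 139728, 553764, 2232216, …
ICs: h(0) = 6.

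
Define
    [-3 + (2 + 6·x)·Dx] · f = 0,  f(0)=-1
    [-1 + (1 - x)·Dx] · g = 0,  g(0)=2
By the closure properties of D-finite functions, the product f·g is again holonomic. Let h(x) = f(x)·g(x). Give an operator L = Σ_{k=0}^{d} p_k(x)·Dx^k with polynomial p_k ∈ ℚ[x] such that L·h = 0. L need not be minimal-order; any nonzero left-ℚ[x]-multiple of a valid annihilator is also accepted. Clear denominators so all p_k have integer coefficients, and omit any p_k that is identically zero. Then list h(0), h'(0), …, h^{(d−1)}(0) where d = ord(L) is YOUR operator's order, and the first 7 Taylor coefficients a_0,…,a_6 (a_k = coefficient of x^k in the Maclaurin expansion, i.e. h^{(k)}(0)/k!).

L = (5 + 3·x) + (-2 - 4·x + 6·x^2)·Dx  (order 1).
h: a_k = -2, -5, -11/4, -49/8, 13/64, -1675/128, 8609/512, …
ICs: h(0) = -2.

f: a_k = -1, -3/2, 9/8, -27/16, 405/128, -1701/256, 15309/1024, …
g: a_k = 2, 2, 2, 2, 2, 2, 2, …
L₀ := L_f ⊗_s L_g (sym. prod.), ord ≤ 1.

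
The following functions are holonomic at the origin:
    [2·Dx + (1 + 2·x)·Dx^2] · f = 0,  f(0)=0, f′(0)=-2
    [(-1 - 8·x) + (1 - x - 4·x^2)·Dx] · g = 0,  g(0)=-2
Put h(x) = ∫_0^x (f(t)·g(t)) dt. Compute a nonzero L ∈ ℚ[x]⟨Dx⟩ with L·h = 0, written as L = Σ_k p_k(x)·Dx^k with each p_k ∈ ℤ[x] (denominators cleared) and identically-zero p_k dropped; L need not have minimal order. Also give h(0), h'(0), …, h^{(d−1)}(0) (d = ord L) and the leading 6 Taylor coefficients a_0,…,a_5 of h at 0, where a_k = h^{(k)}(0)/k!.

L = (10 + 32·x)·Dx + (22·x + 40·x^2)·Dx^2 + (-1 - x + 6·x^2 + 8·x^3)·Dx^3  (order 3).
h: a_k = 0, 0, 2, 0, 16/3, 8/3, …
ICs: h(0) = 0, h′(0) = 0, h′′(0) = 4.

f: a_k = 0, -2, 2, -8/3, 4, -32/5, …
g: a_k = -2, -2, -10, -18, -58, -130, …
h₀=f·g: eliminate ⇒ L₀, order ≤ 2·1.
h=∫h₀ ⇒ L = L₀·Dx.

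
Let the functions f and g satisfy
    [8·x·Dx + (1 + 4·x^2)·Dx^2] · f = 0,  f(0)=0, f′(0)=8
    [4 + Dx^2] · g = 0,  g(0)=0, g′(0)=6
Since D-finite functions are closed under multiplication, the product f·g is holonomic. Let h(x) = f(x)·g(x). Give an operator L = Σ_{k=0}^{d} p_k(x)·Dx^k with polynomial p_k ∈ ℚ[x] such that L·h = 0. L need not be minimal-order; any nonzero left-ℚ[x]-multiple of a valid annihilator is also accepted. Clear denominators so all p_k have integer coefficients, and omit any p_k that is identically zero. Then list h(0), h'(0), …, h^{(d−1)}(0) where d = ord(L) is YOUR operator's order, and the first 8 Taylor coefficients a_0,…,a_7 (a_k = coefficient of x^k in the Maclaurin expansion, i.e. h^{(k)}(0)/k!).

L = (80 + 832·x^2 + 1408·x^4 + 2048·x^6 + 2048·x^8) + (96·x + 640·x^3 + 1536·x^5 + 2048·x^7)·Dx + (24 + 256·x^2 + 576·x^4 + 1024·x^6 + 1024·x^8)·Dx^2 + (24·x + 160·x^3 + 384·x^5 + 512·x^7)·Dx^3 + (1 + 12·x^2 + 56·x^4 + 128·x^6 + 128·x^8)·Dx^4  (order 4).
h: a_k = 0, 0, 48, 0, -96, 0, 608/3, 0, …
ICs: h(0) = 0, h′(0) = 0, h′′(0) = 96, h′′′(0) = 0.

f: a_k = 0, 8, 0, -32/3, 0, 128/5, 0, -512/7, …
g: a_k = 0, 6, 0, -4, 0, 4/5, 0, -8/105, …
h₀=f·g: eliminate ⇒ L₀, order ≤ 2·2.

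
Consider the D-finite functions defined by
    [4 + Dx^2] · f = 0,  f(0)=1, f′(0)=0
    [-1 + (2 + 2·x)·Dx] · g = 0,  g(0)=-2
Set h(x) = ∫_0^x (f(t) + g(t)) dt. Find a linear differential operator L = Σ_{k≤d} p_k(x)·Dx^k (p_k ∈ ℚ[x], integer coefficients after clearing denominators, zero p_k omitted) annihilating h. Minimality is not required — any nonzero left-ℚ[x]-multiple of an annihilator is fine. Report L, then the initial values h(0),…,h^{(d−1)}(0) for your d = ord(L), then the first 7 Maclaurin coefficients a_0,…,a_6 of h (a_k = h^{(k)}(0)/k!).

L = (-76 - 128·x - 64·x^2)·Dx + (120 + 376·x + 384·x^2 + 128·x^3)·Dx^2 + (-19 - 32·x - 16·x^2)·Dx^3 + (30 + 94·x + 96·x^2 + 32·x^3)·Dx^4  (order 4).
h: a_k = 0, -1, -1/2, -7/12, -1/32, 143/960, -7/768, …
ICs: h(0) = 0, h′(0) = -1, h′′(0) = -1, h′′′(0) = -7/2.

f: a_k = 1, 0, -2, 0, 2/3, 0, -4/45, …
g: a_k = -2, -1, 1/4, -1/8, 5/64, -7/128, 21/512, …
f+g: L₀ = lclm(L_f,L_g), ord ≤ 2+1.
∫: right-multiply L₀ by Dx.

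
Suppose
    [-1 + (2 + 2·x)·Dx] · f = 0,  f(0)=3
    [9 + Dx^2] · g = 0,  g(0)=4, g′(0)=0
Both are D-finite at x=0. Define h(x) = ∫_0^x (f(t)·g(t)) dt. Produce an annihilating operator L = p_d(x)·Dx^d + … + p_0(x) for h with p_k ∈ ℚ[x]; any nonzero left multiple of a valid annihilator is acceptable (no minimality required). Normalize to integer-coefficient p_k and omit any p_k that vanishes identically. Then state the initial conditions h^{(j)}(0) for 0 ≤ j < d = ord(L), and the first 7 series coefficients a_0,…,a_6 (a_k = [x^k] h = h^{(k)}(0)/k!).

L = (39 + 72·x + 36·x^2)·Dx + (-4 - 4·x)·Dx^2 + (4 + 8·x + 4·x^2)·Dx^3  (order 3).
h: a_k = 0, 12, 3, -37/2, -105/16, 1497/160, 367/128, …
ICs: h(0) = 0, h′(0) = 12, h′′(0) = 6.

f: a_k = 3, 3/2, -3/8, 3/16, -15/128, 21/256, -63/1024, …
g: a_k = 4, 0, -18, 0, 27/2, 0, -81/20, …
f·g: L₀ = L_f ⊗_s L_g, ord ≤ 1·2.
h=∫h₀ ⇒ L = L₀·Dx.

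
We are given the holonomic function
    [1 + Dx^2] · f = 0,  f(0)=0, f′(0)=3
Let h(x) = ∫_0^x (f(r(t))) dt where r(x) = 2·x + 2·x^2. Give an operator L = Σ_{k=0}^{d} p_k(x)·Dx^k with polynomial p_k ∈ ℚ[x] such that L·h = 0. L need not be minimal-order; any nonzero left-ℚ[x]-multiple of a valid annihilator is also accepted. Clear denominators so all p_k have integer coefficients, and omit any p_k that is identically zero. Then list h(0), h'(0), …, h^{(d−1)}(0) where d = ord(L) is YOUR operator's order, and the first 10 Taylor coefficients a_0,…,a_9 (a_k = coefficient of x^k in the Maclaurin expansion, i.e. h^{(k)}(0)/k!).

L = (4 + 24·x + 48·x^2 + 32·x^3)·Dx - 2·Dx^2 + (1 + 2·x)·Dx^3  (order 3).
h: a_k = 0, 0, 3, 2, -1, -12/5, -28/15, 0, 104/105, 112/135, …
ICs: h(0) = 0, h′(0) = 0, h′′(0) = 6.

f: a_k = 0, 3, 0, -1/2, 0, 1/40, 0, -1/1680, 0, 1/120960, …
f∘r: x↦r, Dx↦Dx/r' in L_f ⇒ L₀.
Integrate: L := L₀·Dx.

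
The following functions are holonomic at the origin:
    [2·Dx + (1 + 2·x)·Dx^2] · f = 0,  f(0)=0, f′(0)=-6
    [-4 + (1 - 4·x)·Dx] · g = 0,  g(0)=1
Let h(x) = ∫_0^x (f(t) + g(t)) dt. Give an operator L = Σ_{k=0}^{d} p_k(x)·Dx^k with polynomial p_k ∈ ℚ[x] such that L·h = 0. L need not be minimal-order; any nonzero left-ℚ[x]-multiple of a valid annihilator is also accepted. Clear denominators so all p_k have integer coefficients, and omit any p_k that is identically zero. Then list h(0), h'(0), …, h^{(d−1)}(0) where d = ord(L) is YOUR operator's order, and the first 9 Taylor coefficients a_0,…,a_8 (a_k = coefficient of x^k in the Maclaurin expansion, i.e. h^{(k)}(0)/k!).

L = (-128 - 64·x)·Dx^2 + (-44 - 224·x - 128·x^2)·Dx^3 + (5 - 6·x - 48·x^2 - 32·x^3)·Dx^4  (order 4).
h: a_k = 0, 1, -1, 22/3, 14, 268/5, 2512/15, 4128/7, 14288/7, …
ICs: h(0) = 0, h′(0) = 1, h′′(0) = -2, h′′′(0) = 44.

f: a_k = 0, -6, 6, -8, 12, -96/5, 32, -384/7, 96, …
g: a_k = 1, 4, 16, 64, 256, 1024, 4096, 16384, 65536, …
Sum ⇒ L₀ = lclm(L_f,L_g) in ℚ(x)⟨Dx⟩.
h=∫h₀ ⇒ L = L₀·Dx.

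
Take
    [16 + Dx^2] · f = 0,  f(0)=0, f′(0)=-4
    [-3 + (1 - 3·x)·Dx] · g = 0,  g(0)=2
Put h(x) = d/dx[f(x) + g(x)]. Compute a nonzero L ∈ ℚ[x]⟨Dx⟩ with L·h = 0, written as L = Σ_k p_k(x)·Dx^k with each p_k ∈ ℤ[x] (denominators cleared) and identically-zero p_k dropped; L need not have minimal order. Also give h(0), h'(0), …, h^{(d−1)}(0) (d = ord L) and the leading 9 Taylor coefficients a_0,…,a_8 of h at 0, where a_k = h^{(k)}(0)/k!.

L = (5952 - 4608·x + 6912·x^2) + (-560 + 2448·x - 3456·x^2 + 3456·x^3)·Dx + (372 - 288·x + 432·x^2)·Dx^2 + (-35 + 153·x - 216·x^2 + 216·x^3)·Dx^3  (order 3).
h: a_k = 2, 36, 194, 648, 7162/3, 8748, 1378834/45, 104976, 111600562/315, …
ICs: h(0) = 2, h′(0) = 36, h′′(0) = 388.

f: a_k = 0, -4, 0, 32/3, 0, -128/15, 0, 1024/315, 0, …
g: a_k = 2, 6, 18, 54, 162, 486, 1458, 4374, 13122, …
f+g: L₀ = lclm(L_f,L_g), ord ≤ 2+1.
h=h₀': d/dx-closure on L₀ ⇒ L.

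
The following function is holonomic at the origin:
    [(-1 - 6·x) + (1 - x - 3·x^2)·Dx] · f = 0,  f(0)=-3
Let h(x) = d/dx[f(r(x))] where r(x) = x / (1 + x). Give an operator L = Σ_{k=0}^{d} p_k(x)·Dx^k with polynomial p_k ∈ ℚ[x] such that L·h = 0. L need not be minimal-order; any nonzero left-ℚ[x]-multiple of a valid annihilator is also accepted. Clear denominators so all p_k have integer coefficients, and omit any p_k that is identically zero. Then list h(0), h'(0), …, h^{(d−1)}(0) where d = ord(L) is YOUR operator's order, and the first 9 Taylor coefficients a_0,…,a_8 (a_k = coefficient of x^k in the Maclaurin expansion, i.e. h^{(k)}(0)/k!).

f: a_k = -3, -3, -12, -21, -57, -120, -291, -651, -1524, …
Substitute x→r, Dx→(1/r')Dx; clear ⇒ L₀.
h₀' ⇒ L via d/dx closure of L₀.
L = (6 + 18·x + 72·x^2 + 42·x^3) + (-1 - 9·x - 12·x^2 + 17·x^3 + 21·x^4)·Dx  (order 1).
h: a_k = -3, -18, 0, -108, 135, -648, 1323, -4104, 9720, …
ICs: h(0) = -3.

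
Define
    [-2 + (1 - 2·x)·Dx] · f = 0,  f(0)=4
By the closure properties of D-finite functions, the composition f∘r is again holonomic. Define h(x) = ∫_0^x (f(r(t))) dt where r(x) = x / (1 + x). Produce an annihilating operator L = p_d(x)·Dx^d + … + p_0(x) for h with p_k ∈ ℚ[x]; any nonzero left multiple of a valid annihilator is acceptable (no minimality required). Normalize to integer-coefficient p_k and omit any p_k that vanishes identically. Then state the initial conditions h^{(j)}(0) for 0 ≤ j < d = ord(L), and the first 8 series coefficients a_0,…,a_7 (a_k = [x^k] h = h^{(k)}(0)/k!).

L = 2·Dx + (-1 + x^2)·Dx^2  (order 2).
h: a_k = 0, 4, 4, 8/3, 2, 8/5, 4/3, 8/7, …
ICs: h(0) = 0, h′(0) = 4.

f: a_k = 4, 8, 16, 32, 64, 128, 256, 512, …
f∘r: x↦r, Dx↦Dx/r' in L_f ⇒ L₀.
h=∫h₀ ⇒ L = L₀·Dx.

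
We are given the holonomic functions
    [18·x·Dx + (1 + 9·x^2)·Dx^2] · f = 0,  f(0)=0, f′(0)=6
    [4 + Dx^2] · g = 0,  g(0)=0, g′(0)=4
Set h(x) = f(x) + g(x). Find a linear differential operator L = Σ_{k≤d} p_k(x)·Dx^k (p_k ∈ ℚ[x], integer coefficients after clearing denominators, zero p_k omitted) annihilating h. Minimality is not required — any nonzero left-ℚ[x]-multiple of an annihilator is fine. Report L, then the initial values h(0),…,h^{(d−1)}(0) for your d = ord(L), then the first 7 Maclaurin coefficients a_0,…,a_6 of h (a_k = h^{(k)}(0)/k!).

L = (-3744·x + 37584·x^3 + 11664·x^5)·Dx + (-28 + 864·x^2 + 10692·x^4 + 5832·x^6)·Dx^2 + (-936·x + 9396·x^3 + 2916·x^5)·Dx^3 + (-7 + 216·x^2 + 2673·x^4 + 1458·x^6)·Dx^4  (order 4).
h: a_k = 0, 10, 0, -62/3, 0, 1466/15, 0, …
ICs: h(0) = 0, h′(0) = 10, h′′(0) = 0, h′′′(0) = -124.

f: a_k = 0, 6, 0, -18, 0, 486/5, 0, …
g: a_k = 0, 4, 0, -8/3, 0, 8/15, 0, …
Weyl lclm of L_f,L_g ⇒ L₀ (ord ≤ 4).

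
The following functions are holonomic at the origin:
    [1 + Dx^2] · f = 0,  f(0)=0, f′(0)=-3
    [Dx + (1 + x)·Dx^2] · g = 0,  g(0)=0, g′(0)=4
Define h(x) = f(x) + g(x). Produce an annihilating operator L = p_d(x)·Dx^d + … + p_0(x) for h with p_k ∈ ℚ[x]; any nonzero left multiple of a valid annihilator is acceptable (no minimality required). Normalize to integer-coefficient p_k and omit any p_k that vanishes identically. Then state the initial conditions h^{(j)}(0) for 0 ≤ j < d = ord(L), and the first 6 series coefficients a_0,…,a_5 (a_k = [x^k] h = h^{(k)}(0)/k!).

L = (7 + 2·x + x^2)·Dx + (3 + 5·x + 3·x^2 + x^3)·Dx^2 + (7 + 2·x + x^2)·Dx^3 + (3 + 5·x + 3·x^2 + x^3)·Dx^4  (order 4).
h: a_k = 0, 1, -2, 11/6, -1, 31/40, …
ICs: h(0) = 0, h′(0) = 1, h′′(0) = -4, h′′′(0) = 11.

f: a_k = 0, -3, 0, 1/2, 0, -1/40, …
g: a_k = 0, 4, -2, 4/3, -1, 4/5, …
Weyl lclm of L_f,L_g ⇒ L₀ (ord ≤ 4).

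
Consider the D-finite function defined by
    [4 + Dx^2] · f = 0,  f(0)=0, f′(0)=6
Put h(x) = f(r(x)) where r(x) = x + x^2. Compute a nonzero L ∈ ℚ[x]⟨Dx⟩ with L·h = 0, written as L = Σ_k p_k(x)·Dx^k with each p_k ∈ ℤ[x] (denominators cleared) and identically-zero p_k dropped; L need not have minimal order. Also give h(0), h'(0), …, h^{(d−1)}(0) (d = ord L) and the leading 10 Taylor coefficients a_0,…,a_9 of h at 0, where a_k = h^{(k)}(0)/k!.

f: a_k = 0, 6, 0, -4, 0, 4/5, 0, -8/105, 0, 4/945, …
h₀=f(r): pull back L_f along r ⇒ L₀.
L = (4 + 24·x + 48·x^2 + 32·x^3) - 2·Dx + (1 + 2·x)·Dx^2  (order 2).
h: a_k = 0, 6, 6, -4, -12, -56/5, 0, 832/105, 112/15, 2272/945, …
ICs: h(0) = 0, h′(0) = 6.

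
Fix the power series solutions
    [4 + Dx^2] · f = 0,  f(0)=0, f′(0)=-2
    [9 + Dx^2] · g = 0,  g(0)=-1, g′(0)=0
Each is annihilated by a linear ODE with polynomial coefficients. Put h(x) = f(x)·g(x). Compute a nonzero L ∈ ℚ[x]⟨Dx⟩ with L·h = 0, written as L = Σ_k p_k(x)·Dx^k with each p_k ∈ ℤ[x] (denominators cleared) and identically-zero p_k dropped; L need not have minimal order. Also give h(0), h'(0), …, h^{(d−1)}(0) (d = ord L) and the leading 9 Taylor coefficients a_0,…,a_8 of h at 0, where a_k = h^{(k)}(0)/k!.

f: a_k = 0, -2, 0, 4/3, 0, -4/15, 0, 8/315, 0, …
g: a_k = -1, 0, 9/2, 0, -27/8, 0, 81/80, 0, -729/4480, …
h₀=f·g: eliminate ⇒ L₀, order ≤ 2·2.
L = 25 + 26·Dx^2 + Dx^4  (order 4).
h: a_k = 0, 2, 0, -31/3, 0, 781/60, 0, -19531/2520, 0, …
ICs: h(0) = 0, h′(0) = 2, h′′(0) = 0, h′′′(0) = -62.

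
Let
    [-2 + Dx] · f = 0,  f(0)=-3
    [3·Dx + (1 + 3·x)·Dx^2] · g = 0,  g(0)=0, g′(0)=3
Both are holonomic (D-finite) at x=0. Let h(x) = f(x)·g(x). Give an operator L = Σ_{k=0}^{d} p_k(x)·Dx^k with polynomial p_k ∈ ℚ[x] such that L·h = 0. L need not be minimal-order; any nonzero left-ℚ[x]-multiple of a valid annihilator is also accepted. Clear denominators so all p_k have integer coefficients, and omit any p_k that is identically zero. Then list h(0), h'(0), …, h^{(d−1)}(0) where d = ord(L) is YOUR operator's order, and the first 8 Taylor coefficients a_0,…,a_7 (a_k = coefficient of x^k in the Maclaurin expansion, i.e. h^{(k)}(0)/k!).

L = (-2 + 12·x) + (-1 - 12·x)·Dx + (1 + 3·x)·Dx^2  (order 2).
h: a_k = 0, -9, -9/2, -18, 87/4, -663/10, 165, -15193/35, …
ICs: h(0) = 0, h′(0) = -9.

f: a_k = -3, -6, -6, -4, -2, -4/5, -4/15, -8/105, …
g: a_k = 0, 3, -9/2, 9, -81/4, 243/5, -243/2, 2187/7, …
L₀ := L_f ⊗_s L_g (sym. prod.), ord ≤ 2.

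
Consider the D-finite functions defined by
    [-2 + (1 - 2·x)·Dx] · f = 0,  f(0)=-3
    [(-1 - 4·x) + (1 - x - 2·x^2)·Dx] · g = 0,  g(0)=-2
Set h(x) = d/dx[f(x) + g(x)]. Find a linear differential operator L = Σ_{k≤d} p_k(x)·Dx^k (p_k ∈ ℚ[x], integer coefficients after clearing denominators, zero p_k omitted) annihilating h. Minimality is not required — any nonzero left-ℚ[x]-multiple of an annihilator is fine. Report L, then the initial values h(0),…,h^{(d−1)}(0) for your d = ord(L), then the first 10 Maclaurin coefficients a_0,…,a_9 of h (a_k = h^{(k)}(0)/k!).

L = 12 + (3 + 12·x)·Dx + (-1 + x + 2·x^2)·Dx^2  (order 2).
h: a_k = -8, -36, -102, -280, -690, -1668, -3878, -8880, -19962, -44380, …
ICs: h(0) = -8, h′(0) = -36.

f: a_k = -3, -6, -12, -24, -48, -96, -192, -384, -768, -1536, …
g: a_k = -2, -2, -6, -10, -22, -42, -86, -170, -342, -682, …
h₀=f+g: left-lcm gives L₀, ord ≤ 2.
h=h₀': d/dx-closure on L₀ ⇒ L.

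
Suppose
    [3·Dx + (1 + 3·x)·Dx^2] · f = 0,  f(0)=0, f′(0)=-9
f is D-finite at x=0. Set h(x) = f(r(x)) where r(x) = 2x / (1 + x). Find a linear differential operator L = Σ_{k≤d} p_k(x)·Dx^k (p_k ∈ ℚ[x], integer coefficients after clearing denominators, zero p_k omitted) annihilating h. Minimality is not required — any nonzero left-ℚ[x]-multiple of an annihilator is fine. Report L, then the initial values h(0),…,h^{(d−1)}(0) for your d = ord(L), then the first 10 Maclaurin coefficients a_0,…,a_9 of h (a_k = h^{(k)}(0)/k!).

f: a_k = 0, -9, 27/2, -27, 243/4, -729/5, 729/2, -6561/7, 19683/8, -6561, …
Change of var in L_f (x↦r) gives L₀.
L = (8 + 14·x)·Dx + (1 + 8·x + 7·x^2)·Dx^2  (order 2).
h: a_k = 0, -18, 72, -342, 1800, -50418/5, 58824, -2470626/7, 2161800, -13451202, …
ICs: h(0) = 0, h′(0) = -18.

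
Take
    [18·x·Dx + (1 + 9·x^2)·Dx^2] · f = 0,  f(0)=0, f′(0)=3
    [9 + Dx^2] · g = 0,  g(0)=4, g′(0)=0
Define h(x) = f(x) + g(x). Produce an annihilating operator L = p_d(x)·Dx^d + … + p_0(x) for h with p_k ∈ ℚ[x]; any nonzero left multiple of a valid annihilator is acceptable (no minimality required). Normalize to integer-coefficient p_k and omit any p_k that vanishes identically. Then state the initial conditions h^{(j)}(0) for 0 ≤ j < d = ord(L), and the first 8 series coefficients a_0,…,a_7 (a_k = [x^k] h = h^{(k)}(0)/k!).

f: a_k = 0, 3, 0, -9, 0, 243/5, 0, -2187/7, …
g: a_k = 4, 0, -18, 0, 27/2, 0, -81/20, 0, …
Weyl lclm of L_f,L_g ⇒ L₀ (ord ≤ 4).
L = (-1782·x + 20412·x^3 + 13122·x^5)·Dx + (-9 + 567·x^2 + 6561·x^4 + 6561·x^6)·Dx^2 + (-198·x + 2268·x^3 + 1458·x^5)·Dx^3 + (-1 + 63·x^2 + 729·x^4 + 729·x^6)·Dx^4  (order 4).
h: a_k = 4, 3, -18, -9, 27/2, 243/5, -81/20, -2187/7, …
ICs: h(0) = 4, h′(0) = 3, h′′(0) = -36, h′′′(0) = -54.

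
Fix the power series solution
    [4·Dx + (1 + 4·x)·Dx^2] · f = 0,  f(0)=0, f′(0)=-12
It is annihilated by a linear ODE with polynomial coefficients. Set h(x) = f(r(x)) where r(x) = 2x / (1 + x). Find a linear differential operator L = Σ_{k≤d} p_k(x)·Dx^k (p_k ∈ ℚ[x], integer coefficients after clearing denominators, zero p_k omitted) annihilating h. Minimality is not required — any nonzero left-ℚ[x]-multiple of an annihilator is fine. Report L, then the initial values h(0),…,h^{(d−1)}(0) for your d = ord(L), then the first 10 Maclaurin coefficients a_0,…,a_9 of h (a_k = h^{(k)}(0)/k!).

f: a_k = 0, -12, 24, -64, 192, -3072/5, 2048, -49152/7, 24576, -262144/3, …
f∘r: x↦r, Dx↦Dx/r' in L_f ⇒ L₀.
L = (10 + 18·x)·Dx + (1 + 10·x + 9·x^2)·Dx^2  (order 2).
h: a_k = 0, -24, 120, -728, 4920, -177144/5, 265720, -14348904/7, 16142520, -387420488/3, …
ICs: h(0) = 0, h′(0) = -24.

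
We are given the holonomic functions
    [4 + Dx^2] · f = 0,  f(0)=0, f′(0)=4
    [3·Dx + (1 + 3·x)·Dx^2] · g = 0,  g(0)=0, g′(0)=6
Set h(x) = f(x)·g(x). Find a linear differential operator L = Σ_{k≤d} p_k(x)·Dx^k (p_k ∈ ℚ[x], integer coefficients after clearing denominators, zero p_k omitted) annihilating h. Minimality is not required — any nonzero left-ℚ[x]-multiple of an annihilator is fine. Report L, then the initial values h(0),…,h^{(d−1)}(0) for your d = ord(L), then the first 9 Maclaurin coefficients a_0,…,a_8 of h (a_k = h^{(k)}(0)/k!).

L = (-1112 - 1248·x + 7344·x^2 + 27648·x^3 + 20736·x^4) + (-48 + 2160·x + 10368·x^2 + 10368·x^3)·Dx + (-250 + 240·x + 4968·x^2 + 13824·x^3 + 10368·x^4)·Dx^2 + (-12 + 540·x + 2592·x^2 + 2592·x^3)·Dx^3 + (7 + 138·x + 783·x^2 + 1728·x^3 + 1296·x^4)·Dx^4  (order 4).
h: a_k = 0, 0, 24, -36, 56, -138, 344, -4344/5, 47240/21, …
ICs: h(0) = 0, h′(0) = 0, h′′(0) = 48, h′′′(0) = -216.

f: a_k = 0, 4, 0, -8/3, 0, 8/15, 0, -16/315, 0, …
g: a_k = 0, 6, -9, 18, -81/2, 486/5, -243, 4374/7, -6561/4, …
Sym-product of L_f,L_g gives L₀ (≤ ord 4).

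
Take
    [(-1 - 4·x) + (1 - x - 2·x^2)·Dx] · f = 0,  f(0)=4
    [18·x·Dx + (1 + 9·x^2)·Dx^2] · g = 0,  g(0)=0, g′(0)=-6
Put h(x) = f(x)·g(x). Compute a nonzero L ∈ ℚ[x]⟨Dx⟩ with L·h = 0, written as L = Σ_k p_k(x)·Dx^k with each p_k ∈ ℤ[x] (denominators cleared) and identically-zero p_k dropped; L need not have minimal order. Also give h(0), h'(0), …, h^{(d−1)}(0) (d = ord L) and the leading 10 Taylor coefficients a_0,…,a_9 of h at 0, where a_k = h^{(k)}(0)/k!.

f: a_k = 4, 4, 12, 20, 44, 84, 172, 340, 684, 1364, …
g: a_k = 0, -6, 0, 18, 0, -486/5, 0, 4374/7, 0, -4374, …
L₀ := L_f ⊗_s L_g (sym. prod.), ord ≤ 2.
L = (4 + 18·x + 108·x^2) + (2 - 10·x + 36·x^2 + 108·x^3)·Dx + (-1 + x - 7·x^2 + 9·x^3 + 18·x^4)·Dx^2  (order 2).
h: a_k = 0, -24, -24, 0, -48, -2184/5, -2664/5, 38256/35, 192/7, -534888/35, …
ICs: h(0) = 0, h′(0) = -24.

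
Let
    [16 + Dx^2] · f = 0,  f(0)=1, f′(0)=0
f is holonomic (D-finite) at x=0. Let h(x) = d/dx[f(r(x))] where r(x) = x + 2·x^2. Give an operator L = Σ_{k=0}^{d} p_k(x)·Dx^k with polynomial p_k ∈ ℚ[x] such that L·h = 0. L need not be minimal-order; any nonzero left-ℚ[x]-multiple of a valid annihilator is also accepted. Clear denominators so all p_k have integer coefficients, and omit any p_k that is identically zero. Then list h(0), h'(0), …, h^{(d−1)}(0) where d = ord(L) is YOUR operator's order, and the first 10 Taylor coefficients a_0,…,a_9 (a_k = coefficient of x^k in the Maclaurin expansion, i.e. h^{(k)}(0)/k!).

f: a_k = 1, 0, -8, 0, 32/3, 0, -256/45, 0, 512/315, 0, …
h₀=f(r): pull back L_f along r ⇒ L₀.
Differentiate: ansatz ord ≤ ord L₀ ⇒ L.
L = (64 + 256·x + 1536·x^2 + 4096·x^3 + 4096·x^4) + (-12 - 48·x)·Dx + (1 + 8·x + 16·x^2)·Dx^2  (order 2).
h: a_k = 0, -16, -96, -256/3, 1280/3, 22528/15, 28672/15, -425984/315, -278528/35, -33554432/2835, …
ICs: h(0) = 0, h′(0) = -16.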